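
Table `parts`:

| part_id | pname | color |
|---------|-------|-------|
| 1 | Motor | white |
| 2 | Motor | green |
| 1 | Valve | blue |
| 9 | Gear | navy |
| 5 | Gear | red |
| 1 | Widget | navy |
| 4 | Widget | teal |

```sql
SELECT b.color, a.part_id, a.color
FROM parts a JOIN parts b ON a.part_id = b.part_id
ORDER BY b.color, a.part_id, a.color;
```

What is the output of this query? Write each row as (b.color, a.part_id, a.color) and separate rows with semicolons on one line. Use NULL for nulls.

INNER JOIN keeps only pairs where the ON condition holds.
Matching on a.part_id = b.part_id.
Matched pairs: 13.

(blue, 1, blue); (blue, 1, navy); (blue, 1, white); (green, 2, green); (navy, 1, blue); (navy, 1, navy); (navy, 1, white); (navy, 9, navy); (red, 5, red); (teal, 4, teal); (white, 1, blue); (white, 1, navy); (white, 1, white)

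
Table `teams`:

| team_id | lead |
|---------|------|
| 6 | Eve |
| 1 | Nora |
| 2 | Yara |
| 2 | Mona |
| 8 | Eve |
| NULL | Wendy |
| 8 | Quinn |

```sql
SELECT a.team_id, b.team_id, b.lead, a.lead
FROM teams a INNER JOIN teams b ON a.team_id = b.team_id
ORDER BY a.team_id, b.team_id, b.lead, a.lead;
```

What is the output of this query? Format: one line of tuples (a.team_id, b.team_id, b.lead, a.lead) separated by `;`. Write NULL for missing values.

INNER JOIN keeps only pairs where the ON condition holds.
Matching on a.team_id = b.team_id. A NULL in a compared column never satisfies the condition.
Matched pairs: 10.

(1, 1, Nora, Nora); (2, 2, Mona, Mona); (2, 2, Mona, Yara); (2, 2, Yara, Mona); (2, 2, Yara, Yara); (6, 6, Eve, Eve); (8, 8, Eve, Eve); (8, 8, Eve, Quinn); (8, 8, Quinn, Eve); (8, 8, Quinn, Quinn)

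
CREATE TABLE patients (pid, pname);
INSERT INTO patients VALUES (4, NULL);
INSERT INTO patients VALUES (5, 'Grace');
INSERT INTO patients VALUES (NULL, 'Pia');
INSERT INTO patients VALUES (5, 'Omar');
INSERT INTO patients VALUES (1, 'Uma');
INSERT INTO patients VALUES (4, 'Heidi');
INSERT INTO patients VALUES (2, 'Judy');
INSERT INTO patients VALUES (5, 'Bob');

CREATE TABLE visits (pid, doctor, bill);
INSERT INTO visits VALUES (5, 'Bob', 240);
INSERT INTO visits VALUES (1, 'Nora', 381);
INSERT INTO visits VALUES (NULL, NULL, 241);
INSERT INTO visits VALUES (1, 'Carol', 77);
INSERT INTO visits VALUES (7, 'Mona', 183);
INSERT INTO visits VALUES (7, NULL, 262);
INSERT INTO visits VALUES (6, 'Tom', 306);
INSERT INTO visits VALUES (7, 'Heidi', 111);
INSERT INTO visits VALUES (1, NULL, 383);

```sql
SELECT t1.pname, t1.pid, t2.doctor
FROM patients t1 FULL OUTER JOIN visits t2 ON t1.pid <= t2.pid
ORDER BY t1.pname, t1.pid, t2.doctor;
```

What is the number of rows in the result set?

FULL OUTER JOIN keeps every row from both sides; unmatched rows get NULL for the other side's columns.
Matching on t1.pid <= t2.pid. A NULL in a compared column never satisfies the condition.
- t1 (pid=4) pairs with 5 row(s) of t2.
- t1 (pid=5) pairs with 5 row(s) of t2.
- t1 (pid=NULL) has no partner → padded with NULL.
- t1 (pid=5) pairs with 5 row(s) of t2.
- t1 (pid=1) pairs with 8 row(s) of t2.
- t1 (pid=4) pairs with 5 row(s) of t2.
- t1 (pid=2) pairs with 5 row(s) of t2.
- t1 (pid=5) pairs with 5 row(s) of t2.
- 1 row(s) from t2 found no t1 partner → padded with NULL.
Total: 38 matched + 2 padded = 40 rows.

40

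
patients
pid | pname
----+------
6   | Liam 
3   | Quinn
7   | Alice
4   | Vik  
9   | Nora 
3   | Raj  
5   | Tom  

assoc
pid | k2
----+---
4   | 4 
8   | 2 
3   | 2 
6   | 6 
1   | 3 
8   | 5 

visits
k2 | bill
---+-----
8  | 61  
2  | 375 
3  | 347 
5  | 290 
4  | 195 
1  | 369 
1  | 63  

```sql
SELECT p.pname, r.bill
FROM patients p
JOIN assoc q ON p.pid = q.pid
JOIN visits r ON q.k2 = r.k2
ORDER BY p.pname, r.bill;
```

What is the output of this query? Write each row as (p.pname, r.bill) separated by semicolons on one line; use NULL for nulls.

(Quinn, 375); (Raj, 375); (Vik, 195)

Evaluate left to right. First `patients p INNER JOIN assoc q` on pid: 4 row(s).
Then INNER JOIN `visits r` on k2: keep only rows whose q.k2 appears in r.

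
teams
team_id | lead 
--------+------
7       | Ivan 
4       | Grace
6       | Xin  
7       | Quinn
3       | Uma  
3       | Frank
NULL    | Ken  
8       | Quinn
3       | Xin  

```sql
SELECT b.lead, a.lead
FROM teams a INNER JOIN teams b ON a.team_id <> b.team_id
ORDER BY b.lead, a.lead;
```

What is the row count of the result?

INNER JOIN keeps only pairs where the ON condition holds.
Matching on a.team_id <> b.team_id. A NULL in a compared column never satisfies the condition.
- a[0] team_id=7 → 6 match(es) in b → 6 row(s).
- a[1] team_id=4 → 7 match(es) in b → 7 row(s).
- a[2] team_id=6 → 7 match(es) in b → 7 row(s).
- a[3] team_id=7 → 6 match(es) in b → 6 row(s).
- a[4] team_id=3 → 5 match(es) in b → 5 row(s).
- a[5] team_id=3 → 5 match(es) in b → 5 row(s).
- a[6] team_id=NULL → no match; dropped.
- a[7] team_id=8 → 7 match(es) in b → 7 row(s).
- a[8] team_id=3 → 5 match(es) in b → 5 row(s).
Total: 48 rows.

48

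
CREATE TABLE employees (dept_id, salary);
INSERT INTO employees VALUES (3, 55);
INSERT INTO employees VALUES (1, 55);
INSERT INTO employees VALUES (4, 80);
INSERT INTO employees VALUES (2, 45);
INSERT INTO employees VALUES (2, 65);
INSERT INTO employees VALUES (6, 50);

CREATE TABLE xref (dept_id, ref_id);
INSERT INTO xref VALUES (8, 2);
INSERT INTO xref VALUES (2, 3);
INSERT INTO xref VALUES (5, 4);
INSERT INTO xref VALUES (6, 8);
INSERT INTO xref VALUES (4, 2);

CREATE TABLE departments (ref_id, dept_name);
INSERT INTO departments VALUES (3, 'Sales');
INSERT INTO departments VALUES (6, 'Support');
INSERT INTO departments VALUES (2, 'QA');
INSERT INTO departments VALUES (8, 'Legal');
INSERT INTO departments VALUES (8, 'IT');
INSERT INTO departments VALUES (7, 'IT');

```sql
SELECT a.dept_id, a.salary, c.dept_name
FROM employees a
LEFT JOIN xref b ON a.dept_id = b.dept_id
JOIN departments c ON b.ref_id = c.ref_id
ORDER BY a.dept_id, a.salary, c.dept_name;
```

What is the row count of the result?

Joins associate left-to-right: employees LEFT JOIN xref on dept_id gives 6 intermediate row(s).
Then INNER JOIN `departments c` on ref_id: keep only rows whose b.ref_id appears in c.
Result: 5 row(s).

5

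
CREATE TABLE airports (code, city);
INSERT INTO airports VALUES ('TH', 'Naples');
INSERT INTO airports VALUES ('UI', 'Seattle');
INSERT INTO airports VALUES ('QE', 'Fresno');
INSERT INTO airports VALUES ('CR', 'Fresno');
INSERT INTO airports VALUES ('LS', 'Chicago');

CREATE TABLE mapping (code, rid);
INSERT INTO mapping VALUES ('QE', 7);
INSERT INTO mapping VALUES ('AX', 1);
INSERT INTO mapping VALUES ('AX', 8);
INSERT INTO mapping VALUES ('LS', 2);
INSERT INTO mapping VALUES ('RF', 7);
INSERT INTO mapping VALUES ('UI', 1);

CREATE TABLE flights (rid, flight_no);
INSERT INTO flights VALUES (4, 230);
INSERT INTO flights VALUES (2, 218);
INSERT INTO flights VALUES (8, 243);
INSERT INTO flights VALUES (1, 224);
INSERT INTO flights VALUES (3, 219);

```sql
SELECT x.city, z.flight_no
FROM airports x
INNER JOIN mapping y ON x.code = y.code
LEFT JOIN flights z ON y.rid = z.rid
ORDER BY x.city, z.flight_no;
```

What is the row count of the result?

3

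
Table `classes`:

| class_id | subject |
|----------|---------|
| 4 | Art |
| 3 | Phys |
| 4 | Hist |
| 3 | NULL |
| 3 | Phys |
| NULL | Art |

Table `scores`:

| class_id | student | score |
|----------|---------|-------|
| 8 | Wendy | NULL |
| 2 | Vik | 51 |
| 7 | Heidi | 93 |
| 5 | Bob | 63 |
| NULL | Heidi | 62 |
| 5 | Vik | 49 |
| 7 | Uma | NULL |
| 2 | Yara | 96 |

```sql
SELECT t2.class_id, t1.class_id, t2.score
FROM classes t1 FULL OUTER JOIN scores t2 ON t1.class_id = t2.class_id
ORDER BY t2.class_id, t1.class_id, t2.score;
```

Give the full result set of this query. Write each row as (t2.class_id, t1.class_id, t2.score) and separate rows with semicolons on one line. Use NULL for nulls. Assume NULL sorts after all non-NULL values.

FULL OUTER JOIN keeps every row from both sides; unmatched rows get NULL for the other side's columns.
Matching on t1.class_id = t2.class_id. A NULL in a compared column never satisfies the condition.
- class_id=4: no t2 row matches, row kept with t2 columns NULL.
- class_id=3: no t2 row matches, row kept with t2 columns NULL.
- class_id=4: no t2 row matches, row kept with t2 columns NULL.
- class_id=3: no t2 row matches, row kept with t2 columns NULL.
- class_id=3: no t2 row matches, row kept with t2 columns NULL.
- class_id=NULL: no t2 row matches, row kept with t2 columns NULL.
- 8 row(s) from t2 found no t1 partner → padded with NULL.

(2, NULL, 51); (2, NULL, 96); (5, NULL, 49); (5, NULL, 63); (7, NULL, 93); (7, NULL, NULL); (8, NULL, NULL); (NULL, 3, NULL); (NULL, 3, NULL); (NULL, 3, NULL); (NULL, 4, NULL); (NULL, 4, NULL); (NULL, NULL, 62); (NULL, NULL, NULL)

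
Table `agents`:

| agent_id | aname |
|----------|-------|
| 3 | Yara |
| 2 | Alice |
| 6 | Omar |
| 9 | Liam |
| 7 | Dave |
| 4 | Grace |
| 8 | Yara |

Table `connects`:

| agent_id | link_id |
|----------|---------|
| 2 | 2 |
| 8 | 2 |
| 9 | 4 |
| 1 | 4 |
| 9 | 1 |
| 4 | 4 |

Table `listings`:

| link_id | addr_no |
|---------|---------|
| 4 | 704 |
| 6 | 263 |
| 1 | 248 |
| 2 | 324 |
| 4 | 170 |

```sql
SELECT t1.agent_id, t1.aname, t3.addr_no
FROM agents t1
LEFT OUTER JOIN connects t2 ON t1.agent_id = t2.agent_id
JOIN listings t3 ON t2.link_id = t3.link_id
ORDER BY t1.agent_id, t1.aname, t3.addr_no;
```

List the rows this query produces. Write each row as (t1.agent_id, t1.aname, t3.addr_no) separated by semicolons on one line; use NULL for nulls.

Joins associate left-to-right: agents LEFT JOIN connects on agent_id gives 8 intermediate row(s).
Then INNER JOIN `listings t3` on link_id: keep only rows whose t2.link_id appears in t3.

(2, Alice, 324); (4, Grace, 170); (4, Grace, 704); (8, Yara, 324); (9, Liam, 170); (9, Liam, 248); (9, Liam, 704)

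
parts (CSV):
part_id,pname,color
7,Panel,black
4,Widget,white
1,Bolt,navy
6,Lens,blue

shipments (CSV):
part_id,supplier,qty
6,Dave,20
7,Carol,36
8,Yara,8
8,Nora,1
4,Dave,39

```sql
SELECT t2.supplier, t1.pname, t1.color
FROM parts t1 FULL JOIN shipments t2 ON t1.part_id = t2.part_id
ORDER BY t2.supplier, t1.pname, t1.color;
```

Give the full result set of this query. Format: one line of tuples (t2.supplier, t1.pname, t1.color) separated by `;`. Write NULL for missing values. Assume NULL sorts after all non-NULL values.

FULL OUTER JOIN keeps every row from both sides; unmatched rows get NULL for the other side's columns.
Matching on t1.part_id = t2.part_id.
Matched pairs: 3; unmatched t1 rows kept: 1; unmatched t2 rows kept: 2.

(Carol, Panel, black); (Dave, Lens, blue); (Dave, Widget, white); (Nora, NULL, NULL); (Yara, NULL, NULL); (NULL, Bolt, navy)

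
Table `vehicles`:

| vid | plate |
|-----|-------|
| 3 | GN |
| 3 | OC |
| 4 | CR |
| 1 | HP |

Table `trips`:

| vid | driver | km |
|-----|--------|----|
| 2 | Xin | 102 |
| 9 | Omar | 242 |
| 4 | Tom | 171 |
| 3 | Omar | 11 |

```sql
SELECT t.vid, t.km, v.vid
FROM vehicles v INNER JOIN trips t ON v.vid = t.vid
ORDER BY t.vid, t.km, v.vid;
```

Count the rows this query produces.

3

INNER JOIN keeps only pairs where the ON condition holds.
Matching on v.vid = t.vid.
- vid=3: 1 matching t row(s), so 1 row(s) emitted.
- vid=3: 1 matching t row(s), so 1 row(s) emitted.
- vid=4: 1 matching t row(s), so 1 row(s) emitted.
- vid=1: no matching t row, dropped.
Total: 3 rows.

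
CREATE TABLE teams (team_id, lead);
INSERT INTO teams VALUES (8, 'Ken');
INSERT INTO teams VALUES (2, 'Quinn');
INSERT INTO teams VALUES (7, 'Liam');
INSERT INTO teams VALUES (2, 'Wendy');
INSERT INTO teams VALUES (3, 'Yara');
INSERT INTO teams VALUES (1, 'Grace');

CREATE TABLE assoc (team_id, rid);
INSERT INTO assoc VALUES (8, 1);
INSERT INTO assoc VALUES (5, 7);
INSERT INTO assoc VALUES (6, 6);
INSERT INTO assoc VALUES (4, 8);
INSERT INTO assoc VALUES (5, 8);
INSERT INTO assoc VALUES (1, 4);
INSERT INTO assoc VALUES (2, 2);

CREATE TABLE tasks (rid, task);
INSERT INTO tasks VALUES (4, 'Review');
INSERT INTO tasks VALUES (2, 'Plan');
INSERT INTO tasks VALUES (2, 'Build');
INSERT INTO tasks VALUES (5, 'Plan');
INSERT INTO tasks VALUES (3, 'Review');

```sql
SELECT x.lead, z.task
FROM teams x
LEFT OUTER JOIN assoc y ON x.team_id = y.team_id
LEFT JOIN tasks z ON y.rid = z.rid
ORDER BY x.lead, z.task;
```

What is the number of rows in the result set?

Joins associate left-to-right: teams LEFT JOIN assoc on team_id gives 6 intermediate row(s).
Then LEFT JOIN `tasks z` on rid: each of those 6 rows is kept; rows whose y.rid has no match in z get NULL for z's columns.
Result: 8 row(s).

8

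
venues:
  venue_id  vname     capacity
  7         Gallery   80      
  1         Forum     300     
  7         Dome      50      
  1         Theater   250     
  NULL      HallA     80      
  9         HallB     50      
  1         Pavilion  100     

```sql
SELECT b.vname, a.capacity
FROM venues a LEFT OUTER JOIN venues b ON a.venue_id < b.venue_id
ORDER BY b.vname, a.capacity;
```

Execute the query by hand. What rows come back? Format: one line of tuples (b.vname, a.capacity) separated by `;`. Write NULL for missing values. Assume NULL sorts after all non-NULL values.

(Dome, 100); (Dome, 250); (Dome, 300); (Gallery, 100); (Gallery, 250); (Gallery, 300); (HallB, 50); (HallB, 80); (HallB, 100); (HallB, 250); (HallB, 300); (NULL, 50); (NULL, 80)

LEFT JOIN keeps every row from `venues a`; unmatched rows get NULL for `venues b`'s columns.
Matching on a.venue_id < b.venue_id. A NULL in a compared column never satisfies the condition.
- a row (venue_id=7): matches 1 b row(s) → 1 output row(s).
- a row (venue_id=1): matches 3 b row(s) → 3 output row(s).
- a row (venue_id=7): matches 1 b row(s) → 1 output row(s).
- a row (venue_id=1): matches 3 b row(s) → 3 output row(s).
- a row (venue_id=NULL): no match → kept, b columns NULL.
- a row (venue_id=9): no match → kept, b columns NULL.
- a row (venue_id=1): matches 3 b row(s) → 3 output row(s).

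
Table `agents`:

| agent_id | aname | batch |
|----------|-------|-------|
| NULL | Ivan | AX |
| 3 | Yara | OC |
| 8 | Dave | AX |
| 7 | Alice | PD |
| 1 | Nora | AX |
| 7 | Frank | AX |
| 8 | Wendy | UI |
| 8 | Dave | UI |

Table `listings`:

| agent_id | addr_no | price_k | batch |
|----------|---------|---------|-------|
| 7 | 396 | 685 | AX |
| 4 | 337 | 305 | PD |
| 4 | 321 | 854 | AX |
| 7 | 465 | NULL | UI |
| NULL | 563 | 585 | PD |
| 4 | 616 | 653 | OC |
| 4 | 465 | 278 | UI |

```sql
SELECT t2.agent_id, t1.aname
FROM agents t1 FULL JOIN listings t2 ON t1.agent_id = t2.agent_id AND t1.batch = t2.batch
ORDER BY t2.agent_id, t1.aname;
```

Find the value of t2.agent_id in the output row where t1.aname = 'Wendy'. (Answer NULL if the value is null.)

NULL

FULL OUTER JOIN keeps every row from both sides; unmatched rows get NULL for the other side's columns.
Matching on t1.agent_id = t2.agent_id AND t1.batch = t2.batch. A NULL in a compared column never satisfies the condition.
- t1 (agent_id=NULL, batch=AX) has no partner → padded with NULL.
- t1 (agent_id=3, batch=OC) has no partner → padded with NULL.
- t1 (agent_id=8, batch=AX) has no partner → padded with NULL.
- t1 (agent_id=7, batch=PD) has no partner → padded with NULL.
- t1 (agent_id=1, batch=AX) has no partner → padded with NULL.
- t1 (agent_id=7, batch=AX) pairs with 1 row(s) of t2.
- t1 (agent_id=8, batch=UI) has no partner → padded with NULL.
- t1 (agent_id=8, batch=UI) has no partner → padded with NULL.
- 6 t2 row(s) had no t1 match → kept, t1 columns NULL.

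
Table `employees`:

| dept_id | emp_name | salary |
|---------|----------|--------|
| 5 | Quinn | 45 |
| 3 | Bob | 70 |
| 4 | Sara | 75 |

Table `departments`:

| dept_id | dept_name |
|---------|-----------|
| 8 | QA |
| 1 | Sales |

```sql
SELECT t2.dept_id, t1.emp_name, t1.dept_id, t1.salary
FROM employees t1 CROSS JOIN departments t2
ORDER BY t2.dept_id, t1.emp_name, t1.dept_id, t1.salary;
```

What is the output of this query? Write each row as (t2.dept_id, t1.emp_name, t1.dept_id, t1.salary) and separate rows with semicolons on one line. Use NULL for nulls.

CROSS JOIN pairs every row of `employees` with every row of `departments`: 3 × 2 = 6 rows.
After projecting and ordering:
t2.dept_id | t1.emp_name | t1.dept_id | t1.salary
1 | Bob | 3 | 70
1 | Quinn | 5 | 45
1 | Sara | 4 | 75
8 | Bob | 3 | 70
8 | Quinn | 5 | 45
8 | Sara | 4 | 75

(1, Bob, 3, 70); (1, Quinn, 5, 45); (1, Sara, 4, 75); (8, Bob, 3, 70); (8, Quinn, 5, 45); (8, Sara, 4, 75)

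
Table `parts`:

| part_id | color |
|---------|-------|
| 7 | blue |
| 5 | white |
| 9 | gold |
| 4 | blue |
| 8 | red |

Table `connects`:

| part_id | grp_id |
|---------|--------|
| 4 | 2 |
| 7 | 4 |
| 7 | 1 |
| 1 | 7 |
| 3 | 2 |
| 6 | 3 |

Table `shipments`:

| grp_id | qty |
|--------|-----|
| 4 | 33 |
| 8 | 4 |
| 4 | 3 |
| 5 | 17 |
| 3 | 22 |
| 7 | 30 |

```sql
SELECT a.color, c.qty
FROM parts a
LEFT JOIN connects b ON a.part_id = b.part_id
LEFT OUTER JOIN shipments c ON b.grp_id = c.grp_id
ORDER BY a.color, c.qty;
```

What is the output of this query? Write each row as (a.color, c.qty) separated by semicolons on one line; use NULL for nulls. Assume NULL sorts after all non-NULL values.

(blue, 3); (blue, 33); (blue, NULL); (blue, NULL); (gold, NULL); (red, NULL); (white, NULL)

Evaluate left to right. First `parts a LEFT JOIN connects b` on part_id: 6 row(s).
Then LEFT JOIN `shipments c` on grp_id: each of those 6 rows is kept; rows whose b.grp_id has no match in c get NULL for c's columns.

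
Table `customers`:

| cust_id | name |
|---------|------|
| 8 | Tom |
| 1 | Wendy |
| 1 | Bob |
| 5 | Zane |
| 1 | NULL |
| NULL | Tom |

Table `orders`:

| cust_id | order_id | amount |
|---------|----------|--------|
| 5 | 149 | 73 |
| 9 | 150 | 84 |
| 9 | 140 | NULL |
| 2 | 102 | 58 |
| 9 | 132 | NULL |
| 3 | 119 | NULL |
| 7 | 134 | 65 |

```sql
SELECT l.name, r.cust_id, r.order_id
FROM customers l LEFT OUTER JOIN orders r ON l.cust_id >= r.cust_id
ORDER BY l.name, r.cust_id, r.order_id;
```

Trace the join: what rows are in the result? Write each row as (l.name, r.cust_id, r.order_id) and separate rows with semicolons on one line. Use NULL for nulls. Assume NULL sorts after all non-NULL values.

(Bob, NULL, NULL); (Tom, 2, 102); (Tom, 3, 119); (Tom, 5, 149); (Tom, 7, 134); (Tom, NULL, NULL); (Wendy, NULL, NULL); (Zane, 2, 102); (Zane, 3, 119); (Zane, 5, 149); (NULL, NULL, NULL)

LEFT JOIN keeps every row from `customers`; unmatched rows get NULL for `orders`'s columns.
Matching on l.cust_id >= r.cust_id. A NULL in a compared column never satisfies the condition.
- cust_id=8: 4 matching r row(s), so 4 row(s) emitted.
- cust_id=1: no r row matches, row kept with r columns NULL.
- cust_id=1: no r row matches, row kept with r columns NULL.
- cust_id=5: 3 matching r row(s), so 3 row(s) emitted.
- cust_id=1: no r row matches, row kept with r columns NULL.
- cust_id=NULL: no r row matches, row kept with r columns NULL.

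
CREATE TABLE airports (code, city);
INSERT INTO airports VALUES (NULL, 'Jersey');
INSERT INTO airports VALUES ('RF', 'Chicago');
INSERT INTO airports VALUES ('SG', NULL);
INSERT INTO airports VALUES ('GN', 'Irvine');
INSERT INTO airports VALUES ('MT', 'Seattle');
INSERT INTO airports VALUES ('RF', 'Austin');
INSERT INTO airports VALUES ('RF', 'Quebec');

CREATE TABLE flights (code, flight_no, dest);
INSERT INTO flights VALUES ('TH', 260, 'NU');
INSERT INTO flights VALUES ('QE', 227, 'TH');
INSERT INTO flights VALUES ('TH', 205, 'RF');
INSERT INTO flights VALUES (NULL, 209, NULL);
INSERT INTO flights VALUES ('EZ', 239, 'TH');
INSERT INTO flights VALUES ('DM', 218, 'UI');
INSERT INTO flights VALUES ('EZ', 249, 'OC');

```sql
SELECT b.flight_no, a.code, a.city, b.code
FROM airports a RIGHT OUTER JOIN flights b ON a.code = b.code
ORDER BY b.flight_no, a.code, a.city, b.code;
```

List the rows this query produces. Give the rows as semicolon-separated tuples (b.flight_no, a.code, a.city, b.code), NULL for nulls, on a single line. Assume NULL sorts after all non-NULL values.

(205, NULL, NULL, TH); (209, NULL, NULL, NULL); (218, NULL, NULL, DM); (227, NULL, NULL, QE); (239, NULL, NULL, EZ); (249, NULL, NULL, EZ); (260, NULL, NULL, TH)

RIGHT JOIN keeps every row from `flights`; unmatched rows get NULL for `airports`'s columns.
Matching on a.code = b.code. A NULL in a compared column never satisfies the condition.
Matched pairs: 0; unmatched b rows kept: 7.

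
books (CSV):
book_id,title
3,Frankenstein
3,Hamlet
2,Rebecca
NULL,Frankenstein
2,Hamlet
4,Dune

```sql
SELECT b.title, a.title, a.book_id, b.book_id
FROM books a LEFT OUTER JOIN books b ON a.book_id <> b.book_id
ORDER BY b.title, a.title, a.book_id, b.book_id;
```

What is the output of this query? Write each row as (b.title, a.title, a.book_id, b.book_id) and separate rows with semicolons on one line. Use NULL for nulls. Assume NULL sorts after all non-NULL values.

LEFT JOIN keeps every row from `books a`; unmatched rows get NULL for `books b`'s columns.
Matching on a.book_id <> b.book_id. A NULL in a compared column never satisfies the condition.
- a (book_id=3) pairs with 3 row(s) of b.
- a (book_id=3) pairs with 3 row(s) of b.
- a (book_id=2) pairs with 3 row(s) of b.
- a (book_id=NULL) has no partner → padded with NULL.
- a (book_id=2) pairs with 3 row(s) of b.
- a (book_id=4) pairs with 4 row(s) of b.

(Dune, Frankenstein, 3, 4); (Dune, Hamlet, 2, 4); (Dune, Hamlet, 3, 4); (Dune, Rebecca, 2, 4); (Frankenstein, Dune, 4, 3); (Frankenstein, Hamlet, 2, 3); (Frankenstein, Rebecca, 2, 3); (Hamlet, Dune, 4, 2); (Hamlet, Dune, 4, 3); (Hamlet, Frankenstein, 3, 2); (Hamlet, Hamlet, 2, 3); (Hamlet, Hamlet, 3, 2); (Hamlet, Rebecca, 2, 3); (Rebecca, Dune, 4, 2); (Rebecca, Frankenstein, 3, 2); (Rebecca, Hamlet, 3, 2); (NULL, Frankenstein, NULL, NULL)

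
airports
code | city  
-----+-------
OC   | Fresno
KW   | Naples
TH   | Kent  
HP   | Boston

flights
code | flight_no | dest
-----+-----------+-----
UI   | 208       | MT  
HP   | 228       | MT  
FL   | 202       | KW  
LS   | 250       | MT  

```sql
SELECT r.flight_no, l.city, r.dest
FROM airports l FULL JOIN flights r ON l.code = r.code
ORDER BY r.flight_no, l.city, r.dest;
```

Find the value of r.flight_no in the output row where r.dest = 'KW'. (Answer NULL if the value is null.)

202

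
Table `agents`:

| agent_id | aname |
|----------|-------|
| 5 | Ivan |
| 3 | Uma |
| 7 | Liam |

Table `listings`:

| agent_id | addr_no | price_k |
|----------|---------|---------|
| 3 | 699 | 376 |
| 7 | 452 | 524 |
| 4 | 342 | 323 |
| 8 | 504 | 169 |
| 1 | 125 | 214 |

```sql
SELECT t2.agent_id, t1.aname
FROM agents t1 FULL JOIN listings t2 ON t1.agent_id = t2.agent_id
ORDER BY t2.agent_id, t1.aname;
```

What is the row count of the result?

FULL OUTER JOIN keeps every row from both sides; unmatched rows get NULL for the other side's columns.
Matching on t1.agent_id = t2.agent_id.
- agent_id=5: no t2 row matches, row kept with t2 columns NULL.
- agent_id=3: 1 matching t2 row(s), so 1 row(s) emitted.
- agent_id=7: 1 matching t2 row(s), so 1 row(s) emitted.
- plus 3 unmatched t2 row(s), each kept with NULL t1 columns.
Total: 2 matched + 4 padded = 6 rows.

6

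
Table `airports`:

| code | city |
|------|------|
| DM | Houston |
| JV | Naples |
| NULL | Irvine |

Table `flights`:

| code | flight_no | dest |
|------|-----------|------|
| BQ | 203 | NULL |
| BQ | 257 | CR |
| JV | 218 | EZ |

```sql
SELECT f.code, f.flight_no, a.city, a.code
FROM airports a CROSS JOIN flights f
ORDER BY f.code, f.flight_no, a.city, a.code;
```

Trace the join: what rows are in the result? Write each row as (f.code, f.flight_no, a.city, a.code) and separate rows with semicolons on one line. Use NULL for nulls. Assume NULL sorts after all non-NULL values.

CROSS JOIN pairs every row of `airports` with every row of `flights`: 3 × 3 = 9 rows.
After projecting and ordering:
f.code | f.flight_no | a.city | a.code
BQ | 203 | Houston | DM
BQ | 203 | Irvine | NULL
BQ | 203 | Naples | JV
BQ | 257 | Houston | DM
BQ | 257 | Irvine | NULL
BQ | 257 | Naples | JV
JV | 218 | Houston | DM
JV | 218 | Irvine | NULL
JV | 218 | Naples | JV

(BQ, 203, Houston, DM); (BQ, 203, Irvine, NULL); (BQ, 203, Naples, JV); (BQ, 257, Houston, DM); (BQ, 257, Irvine, NULL); (BQ, 257, Naples, JV); (JV, 218, Houston, DM); (JV, 218, Irvine, NULL); (JV, 218, Naples, JV)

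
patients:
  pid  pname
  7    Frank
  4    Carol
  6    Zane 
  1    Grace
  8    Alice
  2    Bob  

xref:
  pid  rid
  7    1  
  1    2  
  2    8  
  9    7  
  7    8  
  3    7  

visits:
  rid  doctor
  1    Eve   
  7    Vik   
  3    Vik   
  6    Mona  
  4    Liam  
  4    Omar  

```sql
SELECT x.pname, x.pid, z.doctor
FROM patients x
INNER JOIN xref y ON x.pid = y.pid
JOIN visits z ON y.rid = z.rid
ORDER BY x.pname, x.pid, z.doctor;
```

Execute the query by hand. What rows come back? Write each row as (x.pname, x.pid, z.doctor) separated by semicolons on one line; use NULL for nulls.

(Frank, 7, Eve)

Evaluate left to right. First `patients x INNER JOIN xref y` on pid: 4 row(s).
Then INNER JOIN `visits z` on rid: keep only rows whose y.rid appears in z.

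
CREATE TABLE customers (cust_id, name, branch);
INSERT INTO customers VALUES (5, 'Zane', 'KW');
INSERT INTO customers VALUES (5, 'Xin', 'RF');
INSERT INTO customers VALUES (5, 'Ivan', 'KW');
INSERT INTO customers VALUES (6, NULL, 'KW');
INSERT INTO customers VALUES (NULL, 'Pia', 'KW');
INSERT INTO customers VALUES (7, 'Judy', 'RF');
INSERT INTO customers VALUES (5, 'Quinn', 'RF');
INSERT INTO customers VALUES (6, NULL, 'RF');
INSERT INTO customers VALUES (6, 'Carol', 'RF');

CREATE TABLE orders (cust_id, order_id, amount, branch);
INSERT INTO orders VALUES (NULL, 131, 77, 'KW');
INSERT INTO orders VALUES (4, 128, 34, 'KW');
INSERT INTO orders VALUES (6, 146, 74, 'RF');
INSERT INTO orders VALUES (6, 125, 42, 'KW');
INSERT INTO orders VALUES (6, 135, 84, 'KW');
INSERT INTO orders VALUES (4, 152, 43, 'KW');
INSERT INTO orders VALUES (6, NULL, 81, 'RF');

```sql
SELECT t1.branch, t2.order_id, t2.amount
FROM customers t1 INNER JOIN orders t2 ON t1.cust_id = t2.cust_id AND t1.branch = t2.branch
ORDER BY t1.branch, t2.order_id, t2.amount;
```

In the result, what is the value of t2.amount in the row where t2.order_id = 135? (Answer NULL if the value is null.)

84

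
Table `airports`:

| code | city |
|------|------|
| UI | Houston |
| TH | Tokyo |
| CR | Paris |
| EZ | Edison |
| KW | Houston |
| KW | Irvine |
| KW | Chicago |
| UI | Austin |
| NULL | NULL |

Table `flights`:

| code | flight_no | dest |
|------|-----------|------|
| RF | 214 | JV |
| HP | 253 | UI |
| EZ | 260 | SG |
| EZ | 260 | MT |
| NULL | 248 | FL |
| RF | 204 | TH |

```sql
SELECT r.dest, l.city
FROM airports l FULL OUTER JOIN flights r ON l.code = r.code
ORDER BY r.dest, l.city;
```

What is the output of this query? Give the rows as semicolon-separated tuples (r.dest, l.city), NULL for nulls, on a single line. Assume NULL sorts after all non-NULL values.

FULL OUTER JOIN keeps every row from both sides; unmatched rows get NULL for the other side's columns.
Matching on l.code = r.code. A NULL in a compared column never satisfies the condition.
Matched pairs: 2; unmatched l rows kept: 8; unmatched r rows kept: 4.

(FL, NULL); (JV, NULL); (MT, Edison); (SG, Edison); (TH, NULL); (UI, NULL); (NULL, Austin); (NULL, Chicago); (NULL, Houston); (NULL, Houston); (NULL, Irvine); (NULL, Paris); (NULL, Tokyo); (NULL, NULL)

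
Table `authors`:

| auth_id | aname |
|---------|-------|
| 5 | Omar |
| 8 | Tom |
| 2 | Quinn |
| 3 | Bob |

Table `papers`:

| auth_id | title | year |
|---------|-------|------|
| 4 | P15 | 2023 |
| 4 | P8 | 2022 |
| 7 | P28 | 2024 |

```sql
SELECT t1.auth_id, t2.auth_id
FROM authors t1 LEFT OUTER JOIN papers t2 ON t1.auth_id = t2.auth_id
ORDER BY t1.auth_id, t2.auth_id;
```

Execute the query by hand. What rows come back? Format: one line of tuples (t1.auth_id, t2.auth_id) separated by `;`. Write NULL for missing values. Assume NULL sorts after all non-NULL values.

(2, NULL); (3, NULL); (5, NULL); (8, NULL)

LEFT JOIN keeps every row from `authors`; unmatched rows get NULL for `papers`'s columns.
Matching on t1.auth_id = t2.auth_id.
- t1 (auth_id=5) has no partner → padded with NULL.
- t1 (auth_id=8) has no partner → padded with NULL.
- t1 (auth_id=2) has no partner → padded with NULL.
- t1 (auth_id=3) has no partner → padded with NULL.
After projecting and ordering:
t1.auth_id | t2.auth_id
2 | NULL
3 | NULL
5 | NULL
8 | NULL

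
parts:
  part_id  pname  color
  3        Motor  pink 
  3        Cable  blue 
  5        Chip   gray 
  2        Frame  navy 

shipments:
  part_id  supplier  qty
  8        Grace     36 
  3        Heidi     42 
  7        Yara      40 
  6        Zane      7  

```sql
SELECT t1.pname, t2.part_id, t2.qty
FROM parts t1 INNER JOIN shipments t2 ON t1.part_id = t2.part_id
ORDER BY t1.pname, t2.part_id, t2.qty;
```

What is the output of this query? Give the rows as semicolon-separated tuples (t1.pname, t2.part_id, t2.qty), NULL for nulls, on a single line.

INNER JOIN keeps only pairs where the ON condition holds.
Matching on t1.part_id = t2.part_id.
Matched pairs: 2.

(Cable, 3, 42); (Motor, 3, 42)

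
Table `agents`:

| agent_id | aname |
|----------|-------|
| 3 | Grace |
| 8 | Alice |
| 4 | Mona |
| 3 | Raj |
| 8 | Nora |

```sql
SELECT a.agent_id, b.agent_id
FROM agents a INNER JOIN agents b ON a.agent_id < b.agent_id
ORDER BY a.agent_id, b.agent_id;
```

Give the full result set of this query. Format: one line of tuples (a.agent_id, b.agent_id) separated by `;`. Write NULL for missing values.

INNER JOIN keeps only pairs where the ON condition holds.
Matching on a.agent_id < b.agent_id.
Matched pairs: 8.

(3, 4); (3, 4); (3, 8); (3, 8); (3, 8); (3, 8); (4, 8); (4, 8)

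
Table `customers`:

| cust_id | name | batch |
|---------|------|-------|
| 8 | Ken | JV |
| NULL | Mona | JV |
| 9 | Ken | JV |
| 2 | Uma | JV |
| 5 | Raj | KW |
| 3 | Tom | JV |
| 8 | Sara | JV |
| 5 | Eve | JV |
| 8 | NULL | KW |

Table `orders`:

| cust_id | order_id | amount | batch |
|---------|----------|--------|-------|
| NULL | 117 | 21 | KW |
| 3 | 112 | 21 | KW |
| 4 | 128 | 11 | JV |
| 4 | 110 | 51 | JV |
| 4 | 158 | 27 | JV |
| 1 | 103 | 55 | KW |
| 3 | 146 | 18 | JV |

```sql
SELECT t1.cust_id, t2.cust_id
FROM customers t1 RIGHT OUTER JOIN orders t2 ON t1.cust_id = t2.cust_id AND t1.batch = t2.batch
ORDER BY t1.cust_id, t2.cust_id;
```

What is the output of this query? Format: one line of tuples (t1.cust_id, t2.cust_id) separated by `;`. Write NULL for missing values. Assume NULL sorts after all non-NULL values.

RIGHT JOIN keeps every row from `orders`; unmatched rows get NULL for `customers`'s columns.
Matching on t1.cust_id = t2.cust_id AND t1.batch = t2.batch. A NULL in a compared column never satisfies the condition.
Matched pairs: 1; unmatched t2 rows kept: 6.

(3, 3); (NULL, 1); (NULL, 3); (NULL, 4); (NULL, 4); (NULL, 4); (NULL, NULL)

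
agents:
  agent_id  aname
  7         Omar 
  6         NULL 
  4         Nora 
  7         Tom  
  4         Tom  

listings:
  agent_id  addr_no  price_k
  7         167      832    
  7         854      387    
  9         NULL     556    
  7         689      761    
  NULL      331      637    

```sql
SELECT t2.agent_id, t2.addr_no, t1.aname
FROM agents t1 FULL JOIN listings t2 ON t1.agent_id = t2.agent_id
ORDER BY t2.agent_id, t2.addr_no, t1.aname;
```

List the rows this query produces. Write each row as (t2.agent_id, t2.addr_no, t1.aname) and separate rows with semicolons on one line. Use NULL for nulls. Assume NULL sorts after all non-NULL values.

(7, 167, Omar); (7, 167, Tom); (7, 689, Omar); (7, 689, Tom); (7, 854, Omar); (7, 854, Tom); (9, NULL, NULL); (NULL, 331, NULL); (NULL, NULL, Nora); (NULL, NULL, Tom); (NULL, NULL, NULL)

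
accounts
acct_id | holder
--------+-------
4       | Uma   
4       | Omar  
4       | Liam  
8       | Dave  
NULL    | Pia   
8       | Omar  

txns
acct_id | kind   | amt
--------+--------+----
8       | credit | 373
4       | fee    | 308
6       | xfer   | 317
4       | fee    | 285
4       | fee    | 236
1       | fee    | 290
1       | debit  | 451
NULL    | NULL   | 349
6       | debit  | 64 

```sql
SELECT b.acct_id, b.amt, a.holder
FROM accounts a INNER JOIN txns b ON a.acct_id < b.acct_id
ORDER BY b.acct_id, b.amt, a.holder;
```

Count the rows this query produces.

9

INNER JOIN keeps only pairs where the ON condition holds.
Matching on a.acct_id < b.acct_id. A NULL in a compared column never satisfies the condition.
Matched pairs: 9.
Total: 9 rows.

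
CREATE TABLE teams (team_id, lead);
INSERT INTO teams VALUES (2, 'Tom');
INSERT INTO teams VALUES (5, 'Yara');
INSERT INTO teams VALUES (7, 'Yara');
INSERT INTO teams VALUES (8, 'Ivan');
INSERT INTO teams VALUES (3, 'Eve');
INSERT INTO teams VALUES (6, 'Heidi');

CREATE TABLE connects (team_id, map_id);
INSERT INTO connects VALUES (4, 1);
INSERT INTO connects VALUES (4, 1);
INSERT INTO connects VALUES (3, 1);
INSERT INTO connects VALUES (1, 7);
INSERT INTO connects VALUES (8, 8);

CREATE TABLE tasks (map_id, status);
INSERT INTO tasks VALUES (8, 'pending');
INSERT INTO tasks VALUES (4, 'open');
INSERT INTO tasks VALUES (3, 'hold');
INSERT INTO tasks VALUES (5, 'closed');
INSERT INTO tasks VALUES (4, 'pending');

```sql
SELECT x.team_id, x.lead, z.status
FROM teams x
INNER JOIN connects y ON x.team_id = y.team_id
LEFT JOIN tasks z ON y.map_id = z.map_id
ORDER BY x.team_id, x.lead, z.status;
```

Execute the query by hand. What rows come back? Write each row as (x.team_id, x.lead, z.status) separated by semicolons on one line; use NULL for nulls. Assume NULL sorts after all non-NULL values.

(3, Eve, NULL); (8, Ivan, pending)

Evaluate left to right. First `teams x INNER JOIN connects y` on team_id: 2 row(s).
Then LEFT JOIN `tasks z` on map_id: each of those 2 rows is kept; rows whose y.map_id has no match in z get NULL for z's columns.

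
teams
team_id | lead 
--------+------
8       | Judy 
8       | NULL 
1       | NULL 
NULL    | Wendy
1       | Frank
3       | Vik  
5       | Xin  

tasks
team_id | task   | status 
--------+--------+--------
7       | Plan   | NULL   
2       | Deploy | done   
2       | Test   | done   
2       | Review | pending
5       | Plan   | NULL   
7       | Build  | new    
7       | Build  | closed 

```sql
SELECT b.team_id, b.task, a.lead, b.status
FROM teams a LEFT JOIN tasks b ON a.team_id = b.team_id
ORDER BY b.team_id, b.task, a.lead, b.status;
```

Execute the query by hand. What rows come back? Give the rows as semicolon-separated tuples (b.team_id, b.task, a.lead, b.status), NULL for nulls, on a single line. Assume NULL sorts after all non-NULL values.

LEFT JOIN keeps every row from `teams`; unmatched rows get NULL for `tasks`'s columns.
Matching on a.team_id = b.team_id. A NULL in a compared column never satisfies the condition.
- a (team_id=8) has no partner → padded with NULL.
- a (team_id=8) has no partner → padded with NULL.
- a (team_id=1) has no partner → padded with NULL.
- a (team_id=NULL) has no partner → padded with NULL.
- a (team_id=1) has no partner → padded with NULL.
- a (team_id=3) has no partner → padded with NULL.
- a (team_id=5) pairs with 1 row(s) of b.
After projecting and ordering:
b.team_id | b.task | a.lead | b.status
5 | Plan | Xin | NULL
NULL | NULL | Frank | NULL
NULL | NULL | Judy | NULL
NULL | NULL | Vik | NULL
NULL | NULL | Wendy | NULL
NULL | NULL | NULL | NULL
NULL | NULL | NULL | NULL

(5, Plan, Xin, NULL); (NULL, NULL, Frank, NULL); (NULL, NULL, Judy, NULL); (NULL, NULL, Vik, NULL); (NULL, NULL, Wendy, NULL); (NULL, NULL, NULL, NULL); (NULL, NULL, NULL, NULL)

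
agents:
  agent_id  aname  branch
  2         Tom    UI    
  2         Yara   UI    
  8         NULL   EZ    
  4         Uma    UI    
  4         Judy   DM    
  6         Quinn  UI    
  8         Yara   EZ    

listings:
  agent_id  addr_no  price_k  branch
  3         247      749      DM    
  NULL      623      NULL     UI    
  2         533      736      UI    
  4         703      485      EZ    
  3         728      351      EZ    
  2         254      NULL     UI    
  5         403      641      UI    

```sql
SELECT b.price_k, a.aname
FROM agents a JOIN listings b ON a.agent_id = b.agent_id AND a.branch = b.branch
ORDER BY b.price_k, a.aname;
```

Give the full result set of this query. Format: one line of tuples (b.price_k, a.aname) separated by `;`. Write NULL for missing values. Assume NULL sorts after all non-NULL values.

(736, Tom); (736, Yara); (NULL, Tom); (NULL, Yara)

INNER JOIN keeps only pairs where the ON condition holds.
Matching on a.agent_id = b.agent_id AND a.branch = b.branch. A NULL in a compared column never satisfies the condition.
- a (agent_id=2, branch=UI) pairs with 2 row(s) of b.
- a (agent_id=2, branch=UI) pairs with 2 row(s) of b.
- a (agent_id=8, branch=EZ) has no partner → excluded.
- a (agent_id=4, branch=UI) has no partner → excluded.
- a (agent_id=4, branch=DM) has no partner → excluded.
- a (agent_id=6, branch=UI) has no partner → excluded.
- a (agent_id=8, branch=EZ) has no partner → excluded.
After projecting and ordering:
b.price_k | a.aname
736 | Tom
736 | Yara
NULL | Tom
NULL | Yara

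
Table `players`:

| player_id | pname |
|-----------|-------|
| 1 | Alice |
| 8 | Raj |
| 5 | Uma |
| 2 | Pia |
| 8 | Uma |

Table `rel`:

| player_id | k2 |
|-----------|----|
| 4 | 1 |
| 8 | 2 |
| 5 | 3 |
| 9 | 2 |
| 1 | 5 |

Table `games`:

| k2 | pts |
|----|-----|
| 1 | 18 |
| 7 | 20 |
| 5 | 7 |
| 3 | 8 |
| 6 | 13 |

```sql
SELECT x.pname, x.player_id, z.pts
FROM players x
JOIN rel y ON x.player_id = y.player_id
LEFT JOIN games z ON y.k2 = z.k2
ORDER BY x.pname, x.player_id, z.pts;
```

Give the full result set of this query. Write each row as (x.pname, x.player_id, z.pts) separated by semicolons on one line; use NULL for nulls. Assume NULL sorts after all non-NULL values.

(Alice, 1, 7); (Raj, 8, NULL); (Uma, 5, 8); (Uma, 8, NULL)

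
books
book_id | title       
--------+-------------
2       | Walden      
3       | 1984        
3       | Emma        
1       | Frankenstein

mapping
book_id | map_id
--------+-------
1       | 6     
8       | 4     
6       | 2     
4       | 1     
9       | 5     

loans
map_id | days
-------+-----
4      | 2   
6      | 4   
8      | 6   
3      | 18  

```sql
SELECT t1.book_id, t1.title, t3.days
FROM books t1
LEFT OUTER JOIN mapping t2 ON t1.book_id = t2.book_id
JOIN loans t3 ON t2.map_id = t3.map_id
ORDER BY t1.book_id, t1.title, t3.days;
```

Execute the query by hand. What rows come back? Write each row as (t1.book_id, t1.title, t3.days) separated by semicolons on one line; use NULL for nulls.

(1, Frankenstein, 4)

Joins associate left-to-right: books LEFT JOIN mapping on book_id gives 4 intermediate row(s).
Then INNER JOIN `loans t3` on map_id: keep only rows whose t2.map_id appears in t3.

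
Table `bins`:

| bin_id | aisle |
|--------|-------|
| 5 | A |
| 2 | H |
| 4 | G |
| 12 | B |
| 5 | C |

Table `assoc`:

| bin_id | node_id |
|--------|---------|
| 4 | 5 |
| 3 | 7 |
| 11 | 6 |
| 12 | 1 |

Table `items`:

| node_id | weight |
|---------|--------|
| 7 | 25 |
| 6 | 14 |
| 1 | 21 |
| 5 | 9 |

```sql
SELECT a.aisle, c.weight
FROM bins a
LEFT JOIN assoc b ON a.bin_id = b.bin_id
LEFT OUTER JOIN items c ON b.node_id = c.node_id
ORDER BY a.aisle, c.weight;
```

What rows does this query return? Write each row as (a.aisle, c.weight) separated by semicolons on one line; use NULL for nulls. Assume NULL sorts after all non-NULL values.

(A, NULL); (B, 21); (C, NULL); (G, 9); (H, NULL)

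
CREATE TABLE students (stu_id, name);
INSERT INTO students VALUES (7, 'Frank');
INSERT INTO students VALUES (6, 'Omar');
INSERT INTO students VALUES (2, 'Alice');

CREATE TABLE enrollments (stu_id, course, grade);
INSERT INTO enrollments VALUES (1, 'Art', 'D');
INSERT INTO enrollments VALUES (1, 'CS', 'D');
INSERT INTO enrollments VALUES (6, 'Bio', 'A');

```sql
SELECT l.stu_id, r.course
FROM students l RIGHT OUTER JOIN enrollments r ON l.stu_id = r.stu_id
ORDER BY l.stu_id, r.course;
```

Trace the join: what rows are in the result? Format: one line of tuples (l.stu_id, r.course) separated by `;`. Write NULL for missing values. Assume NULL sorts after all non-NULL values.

(6, Bio); (NULL, Art); (NULL, CS)

RIGHT JOIN keeps every row from `enrollments`; unmatched rows get NULL for `students`'s columns.
Matching on l.stu_id = r.stu_id.
- l row (stu_id=7): no match.
- l row (stu_id=6): matches 1 r row(s) → 1 output row(s).
- l row (stu_id=2): no match.
- 2 r row(s) had no l match → kept, l columns NULL.
After projecting and ordering:
l.stu_id | r.course
6 | Bio
NULL | Art
NULL | CS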